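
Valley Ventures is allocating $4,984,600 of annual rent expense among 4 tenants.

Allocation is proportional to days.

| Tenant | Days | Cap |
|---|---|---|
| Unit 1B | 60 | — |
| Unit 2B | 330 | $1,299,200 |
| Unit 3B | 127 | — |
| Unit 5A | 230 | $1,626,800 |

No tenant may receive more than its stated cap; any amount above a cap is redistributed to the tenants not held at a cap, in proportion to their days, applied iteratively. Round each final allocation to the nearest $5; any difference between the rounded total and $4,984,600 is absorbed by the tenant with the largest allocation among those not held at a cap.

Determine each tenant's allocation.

Combined days = 747.
Proportional shares (ignoring caps): Unit 1B 400,369.48; Unit 2B 2,202,032.13; Unit 3B 847,448.73; Unit 5A 1,534,749.67.
Capped: Unit 2B ($1,299,200); residual $3,685,400 reallocated over remaining days 417.
Capped: Unit 5A ($1,626,800); residual $2,058,600 reallocated over remaining days 187.
Shares after redistribution: Unit 1B 660,513.37 → $660,515; Unit 3B 1,398,086.63 → $1,398,085.

Unit 1B: $660,515 · Unit 2B: $1,299,200 · Unit 3B: $1,398,085 · Unit 5A: $1,626,800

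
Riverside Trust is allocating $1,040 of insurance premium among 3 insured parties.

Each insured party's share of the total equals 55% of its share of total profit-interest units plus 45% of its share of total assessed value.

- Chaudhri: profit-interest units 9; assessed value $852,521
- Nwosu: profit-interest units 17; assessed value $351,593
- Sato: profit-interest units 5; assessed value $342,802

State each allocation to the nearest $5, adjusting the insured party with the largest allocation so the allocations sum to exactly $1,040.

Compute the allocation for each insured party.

Totals — profit-interest units 31, assessed value 1,546,916.
Blended shares (55% profit-interest units + 45% assessed value): Chaudhri 0.4077; Nwosu 0.4039; Sato 0.1884.
Raw shares: Chaudhri 423.98; Nwosu 420.05; Sato 195.97.
After rounding ($5): Chaudhri $425; Nwosu $420; Sato $195. Sum = $1,040.
No rounding difference to absorb.

Chaudhri: $425; Nwosu: $420; Sato: $195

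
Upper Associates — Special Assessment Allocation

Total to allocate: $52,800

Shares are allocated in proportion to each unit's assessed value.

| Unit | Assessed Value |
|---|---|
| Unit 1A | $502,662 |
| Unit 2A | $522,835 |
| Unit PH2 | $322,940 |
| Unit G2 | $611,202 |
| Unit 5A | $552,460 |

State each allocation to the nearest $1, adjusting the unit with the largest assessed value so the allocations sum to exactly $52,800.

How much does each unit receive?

Unit 1A: $10,565 | Unit 2A: $10,989 | Unit PH2: $6,788 | Unit G2: $12,846 | Unit 5A: $11,612

Assessed value total: 502,662 + 522,835 + 322,940 + 611,202 + 552,460 = 2,512,099.
Raw shares: Unit 1A 10,565.09; Unit 2A 10,989.09; Unit PH2 6,787.64; Unit G2 12,846.41; Unit 5A 11,611.76.
After rounding ($1): Unit 1A $10,565; Unit 2A $10,989; Unit PH2 $6,788; Unit G2 $12,846; Unit 5A $11,612. Sum = $52,800.
Sum already equals the total — no adjustment.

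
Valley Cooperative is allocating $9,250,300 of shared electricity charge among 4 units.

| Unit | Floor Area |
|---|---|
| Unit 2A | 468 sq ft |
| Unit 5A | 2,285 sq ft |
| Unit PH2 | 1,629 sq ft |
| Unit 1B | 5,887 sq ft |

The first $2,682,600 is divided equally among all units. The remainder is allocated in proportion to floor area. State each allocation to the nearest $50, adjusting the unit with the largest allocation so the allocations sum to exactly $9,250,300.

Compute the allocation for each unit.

Unit 2A: $969,950 | Unit 5A: $2,132,050 | Unit PH2: $1,712,500 | Unit 1B: $4,435,800

$2,682,600 shared equally gives $670,650 per unit.
Remainder $6,567,700 by floor area (total 10,269): Unit 2A 299,316.74 → $299,300; Unit 5A 1,461,407.59 → $1,461,400; Unit PH2 1,041,852.50 → $1,041,850; Unit 1B 3,765,123.18 → $3,765,100.
Rounding difference +$50 on remainder applied to Unit 1B.
Totals: Unit 2A $670,650 + $299,300 = $969,950; Unit 5A $670,650 + $1,461,400 = $2,132,050; Unit PH2 $670,650 + $1,041,850 = $1,712,500; Unit 1B $670,650 + $3,765,150 = $4,435,800.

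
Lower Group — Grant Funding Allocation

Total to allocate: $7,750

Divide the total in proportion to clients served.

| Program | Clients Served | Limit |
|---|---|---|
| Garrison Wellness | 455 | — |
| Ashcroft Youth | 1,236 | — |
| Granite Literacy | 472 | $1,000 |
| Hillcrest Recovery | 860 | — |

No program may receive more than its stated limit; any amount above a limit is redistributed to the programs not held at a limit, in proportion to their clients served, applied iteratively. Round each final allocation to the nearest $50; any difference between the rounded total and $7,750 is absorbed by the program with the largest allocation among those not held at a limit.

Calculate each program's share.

Total clients served = 3,023.
Proportional shares (ignoring caps): Garrison Wellness 1,166.47; Ashcroft Youth 3,168.71; Granite Literacy 1,210.06; Hillcrest Recovery 2,204.76.
Cap binds for Granite Literacy ($1,000); remaining pool $6,750 reallocated over remaining clients served 2,551.
Remaining shares: Garrison Wellness 1,203.94 → $1,200; Ashcroft Youth 3,270.48 → $3,250; Hillcrest Recovery 2,275.58 → $2,300.

Garrison Wellness: $1,200 · Ashcroft Youth: $3,250 · Granite Literacy: $1,000 · Hillcrest Recovery: $2,300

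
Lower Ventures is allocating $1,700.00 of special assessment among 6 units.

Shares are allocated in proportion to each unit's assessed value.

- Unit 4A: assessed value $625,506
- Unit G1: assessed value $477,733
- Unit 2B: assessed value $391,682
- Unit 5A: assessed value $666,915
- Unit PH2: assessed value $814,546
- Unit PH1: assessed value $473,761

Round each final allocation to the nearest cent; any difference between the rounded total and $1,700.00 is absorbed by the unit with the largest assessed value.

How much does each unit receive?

Unit 4A: $308.21 · Unit G1: $235.39 · Unit 2B: $192.99 · Unit 5A: $328.61 · Unit PH2: $401.36 · Unit PH1: $233.44

Total assessed value = 625,506 + 477,733 + 391,682 + 666,915 + 814,546 + 473,761 = 3,450,143.
Unrounded shares: Unit 4A 308.2076; Unit G1 235.3949; Unit 2B 192.9947; Unit 5A 328.6112; Unit PH2 401.3539; Unit PH1 233.4378.
Rounded to nearest cent: Unit 4A $308.21; Unit G1 $235.39; Unit 2B $192.99; Unit 5A $328.61; Unit PH2 $401.35; Unit PH1 $233.44. Sum = $1,699.99.
Difference $1,700.00 − $1,699.99 = +$0.01 applied to largest assessed value (Unit PH2): Unit PH2 becomes $401.36.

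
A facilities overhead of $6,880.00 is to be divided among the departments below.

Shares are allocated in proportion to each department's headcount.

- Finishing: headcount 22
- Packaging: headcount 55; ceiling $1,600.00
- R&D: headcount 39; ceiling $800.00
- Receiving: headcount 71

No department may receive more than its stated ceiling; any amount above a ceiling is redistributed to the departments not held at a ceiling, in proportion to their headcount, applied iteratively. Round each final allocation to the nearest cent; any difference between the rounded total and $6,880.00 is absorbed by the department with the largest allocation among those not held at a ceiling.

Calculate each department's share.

Sum of headcount: 187.
Unconstrained shares: Finishing 809.4118; Packaging 2,023.5294; R&D 1,434.8663; Receiving 2,612.1925.
Held at cap: Packaging ($1,600.00), R&D ($800.00); remaining pool $4,480.00 reallocated over remaining headcount 93.
Redistributed shares: Finishing 1,059.7849 → $1,059.78; Receiving 3,420.2151 → $3,420.22.

Finishing: $1,059.78; Packaging: $1,600.00; R&D: $800.00; Receiving: $3,420.22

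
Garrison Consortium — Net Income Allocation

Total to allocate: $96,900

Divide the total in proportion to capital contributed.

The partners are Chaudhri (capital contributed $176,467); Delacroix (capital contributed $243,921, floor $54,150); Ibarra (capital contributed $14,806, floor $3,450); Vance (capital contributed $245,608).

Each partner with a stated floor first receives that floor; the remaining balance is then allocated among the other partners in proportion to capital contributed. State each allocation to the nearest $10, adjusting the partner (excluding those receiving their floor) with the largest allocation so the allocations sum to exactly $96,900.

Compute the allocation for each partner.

Chaudhri: $16,430 · Delacroix: $54,150 · Ibarra: $3,450 · Vance: $22,870

Fund the minimums — Delacroix $54,150; Ibarra $3,450. Balance $39,300.
Balance split over remaining capital contributed 422,075: Chaudhri 16,431.09 → $16,430; Vance 22,868.91 → $22,870.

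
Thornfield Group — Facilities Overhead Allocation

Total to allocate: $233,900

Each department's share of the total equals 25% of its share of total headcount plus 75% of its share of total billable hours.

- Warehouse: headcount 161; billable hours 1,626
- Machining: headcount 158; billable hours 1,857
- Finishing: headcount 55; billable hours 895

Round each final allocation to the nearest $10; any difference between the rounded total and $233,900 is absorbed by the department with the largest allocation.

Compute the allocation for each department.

Headcount total 374; billable hours total 4,378.
Blended shares (25% headcount + 75% billable hours): Warehouse 0.3862; Machining 0.4237; Finishing 0.1901.
Unrounded shares: Warehouse 90,325.67; Machining 99,112.71; Finishing 44,461.62.
Rounded to nearest $10: Warehouse $90,330; Machining $99,110; Finishing $44,460. Sum = $233,900.
No rounding difference to absorb.

Warehouse: $90,330 · Machining: $99,110 · Finishing: $44,460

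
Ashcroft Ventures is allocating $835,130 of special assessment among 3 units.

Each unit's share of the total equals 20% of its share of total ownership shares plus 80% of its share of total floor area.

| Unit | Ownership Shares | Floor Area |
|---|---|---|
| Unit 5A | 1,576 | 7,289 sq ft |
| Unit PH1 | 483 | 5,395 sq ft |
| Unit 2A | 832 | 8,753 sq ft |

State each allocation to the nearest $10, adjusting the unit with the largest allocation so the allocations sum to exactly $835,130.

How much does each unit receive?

Unit 5A: $318,220; Unit PH1: $196,050; Unit 2A: $320,860

Totals — ownership shares 2,891, floor area 21,437.
Blended shares (20% ownership shares + 80% floor area): Unit 5A 0.3810; Unit PH1 0.2347; Unit 2A 0.3842.
Pro-rata amounts: Unit 5A 318,221.02; Unit PH1 196,045.25; Unit 2A 320,863.73.
At nearest $10: Unit 5A $318,220; Unit PH1 $196,050; Unit 2A $320,860. Sum = $835,130.
No rounding difference to absorb.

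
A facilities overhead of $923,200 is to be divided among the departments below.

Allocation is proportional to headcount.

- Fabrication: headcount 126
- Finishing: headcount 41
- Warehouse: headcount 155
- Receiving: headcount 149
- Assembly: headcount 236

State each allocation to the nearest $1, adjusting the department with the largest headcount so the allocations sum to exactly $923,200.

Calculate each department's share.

Fabrication: $164,531 · Finishing: $53,538 · Warehouse: $202,399 · Receiving: $194,564 · Assembly: $308,168

Sum of headcount: 707.
Unrounded shares: Fabrication 126/707 × $923,200 = 164,530.69; Finishing 41/707 × $923,200 = 53,537.77; Warehouse 155/707 × $923,200 = 202,398.87; Receiving 149/707 × $923,200 = 194,564.07; Assembly 236/707 × $923,200 = 308,168.60.
Rounded to nearest $1: Fabrication $164,531; Finishing $53,538; Warehouse $202,399; Receiving $194,564; Assembly $308,169. Sum = $923,201.
Difference $923,200 − $923,201 = −$1 applied to largest headcount (Assembly): Assembly becomes $308,168.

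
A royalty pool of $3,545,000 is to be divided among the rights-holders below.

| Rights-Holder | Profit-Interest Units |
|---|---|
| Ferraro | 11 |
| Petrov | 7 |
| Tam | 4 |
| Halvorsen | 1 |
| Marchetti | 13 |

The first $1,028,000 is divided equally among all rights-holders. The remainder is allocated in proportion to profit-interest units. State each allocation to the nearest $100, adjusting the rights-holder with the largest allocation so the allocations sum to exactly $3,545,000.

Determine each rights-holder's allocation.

Ferraro: $974,700 · Petrov: $695,000 · Tam: $485,300 · Halvorsen: $275,500 · Marchetti: $1,114,500

First tranche $1,028,000 split equally: $205,600 each.
Remainder $2,517,000 by profit-interest units (total 36): Ferraro 769,083.33 → $769,100; Petrov 489,416.67 → $489,400; Tam 279,666.67 → $279,700; Halvorsen 69,916.67 → $69,900; Marchetti 908,916.67 → $908,900.
Totals: Ferraro $205,600 + $769,100 = $974,700; Petrov $205,600 + $489,400 = $695,000; Tam $205,600 + $279,700 = $485,300; Halvorsen $205,600 + $69,900 = $275,500; Marchetti $205,600 + $908,900 = $1,114,500.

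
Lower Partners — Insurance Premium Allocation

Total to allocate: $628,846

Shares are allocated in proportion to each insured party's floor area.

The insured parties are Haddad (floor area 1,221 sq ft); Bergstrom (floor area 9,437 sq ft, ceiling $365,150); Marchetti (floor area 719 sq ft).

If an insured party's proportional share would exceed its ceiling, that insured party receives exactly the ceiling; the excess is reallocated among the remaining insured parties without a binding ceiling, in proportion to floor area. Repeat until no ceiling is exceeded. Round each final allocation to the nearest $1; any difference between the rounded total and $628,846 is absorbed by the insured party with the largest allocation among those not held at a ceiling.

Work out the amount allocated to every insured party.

Floor area total: 11,377.
Pro-rata shares before constraints: Haddad 67,488.88; Bergstrom 521,615.51; Marchetti 39,741.61.
Capped: Bergstrom ($365,150); balance $263,696 reallocated over remaining floor area 1,940.
Redistributed shares: Haddad 165,965.37 → $165,965; Marchetti 97,730.63 → $97,731.

Haddad: $165,965; Bergstrom: $365,150; Marchetti: $97,731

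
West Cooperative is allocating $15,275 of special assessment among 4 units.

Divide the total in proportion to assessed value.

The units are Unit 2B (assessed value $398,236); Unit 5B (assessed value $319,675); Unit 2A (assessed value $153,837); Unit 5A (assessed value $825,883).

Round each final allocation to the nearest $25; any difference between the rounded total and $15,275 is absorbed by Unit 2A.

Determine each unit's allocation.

Unit 2B: $3,575; Unit 5B: $2,875; Unit 2A: $1,400; Unit 5A: $7,425

Total assessed value = 1,697,631.
Proportional shares: Unit 2B 398,236/1,697,631 × $15,275 = 3,583.26; Unit 5B 319,675/1,697,631 × $15,275 = 2,876.38; Unit 2A 153,837/1,697,631 × $15,275 = 1,384.20; Unit 5A 825,883/1,697,631 × $15,275 = 7,431.16.
Rounded to nearest $25: Unit 2B $3,575; Unit 5B $2,875; Unit 2A $1,375; Unit 5A $7,425. Sum = $15,250.
Difference $15,275 − $15,250 = +$25 applied to Unit 2A: Unit 2A becomes $1,400.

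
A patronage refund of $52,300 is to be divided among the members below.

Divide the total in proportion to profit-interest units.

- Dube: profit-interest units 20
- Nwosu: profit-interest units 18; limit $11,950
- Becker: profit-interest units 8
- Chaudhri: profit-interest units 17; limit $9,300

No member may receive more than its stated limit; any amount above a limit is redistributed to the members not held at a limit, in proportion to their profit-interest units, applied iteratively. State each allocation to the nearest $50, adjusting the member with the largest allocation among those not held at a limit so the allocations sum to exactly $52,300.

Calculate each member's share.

Sum of profit-interest units: 63.
Proportional shares (ignoring caps): Dube 16,603.17; Nwosu 14,942.86; Becker 6,641.27; Chaudhri 14,112.70.
Capped: Nwosu ($11,950), Chaudhri ($9,300); balance $31,050 reallocated over remaining profit-interest units 28.
Shares after redistribution: Dube 22,178.57 → $22,200; Becker 8,871.43 → $8,850.

Dube: $22,200; Nwosu: $11,950; Becker: $8,850; Chaudhri: $9,300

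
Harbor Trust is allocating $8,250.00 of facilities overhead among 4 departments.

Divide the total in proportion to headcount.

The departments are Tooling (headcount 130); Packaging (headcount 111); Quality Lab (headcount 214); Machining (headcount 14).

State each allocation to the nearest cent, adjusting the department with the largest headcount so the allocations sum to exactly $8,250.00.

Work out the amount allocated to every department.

Tooling: $2,286.78; Packaging: $1,952.56; Quality Lab: $3,764.39; Machining: $246.27

Headcount total: 130 + 111 + 214 + 14 = 469.
Proportional shares: Tooling 2,286.7804; Packaging 1,952.5586; Quality Lab 3,764.3923; Machining 246.2687.
Rounded to nearest cent: Tooling $2,286.78; Packaging $1,952.56; Quality Lab $3,764.39; Machining $246.27. Sum = $8,250.00.
No rounding difference to absorb.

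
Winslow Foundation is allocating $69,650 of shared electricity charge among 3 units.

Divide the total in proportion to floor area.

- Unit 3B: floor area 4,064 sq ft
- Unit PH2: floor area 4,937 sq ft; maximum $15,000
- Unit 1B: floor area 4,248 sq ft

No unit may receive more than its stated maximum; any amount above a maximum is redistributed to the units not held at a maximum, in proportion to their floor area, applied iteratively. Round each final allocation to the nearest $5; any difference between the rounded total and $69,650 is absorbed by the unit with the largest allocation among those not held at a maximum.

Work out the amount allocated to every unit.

Unit 3B: $26,720 · Unit PH2: $15,000 · Unit 1B: $27,930

Total floor area = 13,249.
Pro-rata shares before constraints: Unit 3B 21,364.45; Unit PH2 25,953.81; Unit 1B 22,331.74.
Held at cap: Unit PH2 ($15,000); remaining pool $54,650 reallocated over remaining floor area 8,312.
Shares after redistribution: Unit 3B 26,720.12 → $26,720; Unit 1B 27,929.88 → $27,930.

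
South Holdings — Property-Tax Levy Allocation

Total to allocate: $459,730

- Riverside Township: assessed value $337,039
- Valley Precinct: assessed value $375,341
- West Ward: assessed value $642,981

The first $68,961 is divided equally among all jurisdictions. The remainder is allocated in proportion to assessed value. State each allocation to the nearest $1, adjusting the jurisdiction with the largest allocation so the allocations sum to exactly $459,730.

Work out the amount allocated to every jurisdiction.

First tranche $68,961 split equally: $22,987 each.
Remainder $390,769 by assessed value (total 1,355,361): Riverside Township 97,172.93 → $97,173; Valley Precinct 108,215.91 → $108,216; West Ward 185,380.16 → $185,380.
Totals: Riverside Township $22,987 + $97,173 = $120,160; Valley Precinct $22,987 + $108,216 = $131,203; West Ward $22,987 + $185,380 = $208,367.

Riverside Township: $120,160; Valley Precinct: $131,203; West Ward: $208,367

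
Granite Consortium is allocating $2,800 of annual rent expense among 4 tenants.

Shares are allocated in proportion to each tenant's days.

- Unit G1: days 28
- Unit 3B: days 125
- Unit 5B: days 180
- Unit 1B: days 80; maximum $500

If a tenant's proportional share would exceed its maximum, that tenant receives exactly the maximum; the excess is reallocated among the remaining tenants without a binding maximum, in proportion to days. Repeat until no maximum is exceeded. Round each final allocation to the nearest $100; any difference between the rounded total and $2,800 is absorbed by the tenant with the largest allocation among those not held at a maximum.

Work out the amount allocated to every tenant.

Unit G1: $200; Unit 3B: $900; Unit 5B: $1,200; Unit 1B: $500

Total days = 413.
Proportional shares (ignoring caps): Unit G1 189.83; Unit 3B 847.46; Unit 5B 1,220.34; Unit 1B 542.37.
Capped: Unit 1B ($500); balance $2,300 reallocated over remaining days 333.
Shares after redistribution: Unit G1 193.39 → $200; Unit 3B 863.36 → $900; Unit 5B 1,243.24 → $1,200.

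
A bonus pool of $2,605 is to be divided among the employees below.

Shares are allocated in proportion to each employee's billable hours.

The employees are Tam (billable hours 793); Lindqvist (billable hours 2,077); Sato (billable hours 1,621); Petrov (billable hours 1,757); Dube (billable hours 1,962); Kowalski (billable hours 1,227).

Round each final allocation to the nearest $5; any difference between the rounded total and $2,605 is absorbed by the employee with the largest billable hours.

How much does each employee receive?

Sum of billable hours: 793 + 2,077 + 1,621 + 1,757 + 1,962 + 1,227 = 9,437.
Proportional shares: Tam 218.90; Lindqvist 573.34; Sato 447.46; Petrov 485.00; Dube 541.59; Kowalski 338.70.
Rounded to nearest $5: Tam $220; Lindqvist $575; Sato $445; Petrov $485; Dube $540; Kowalski $340. Sum = $2,605.
Rounded total matches; no reconciliation needed.

Tam: $220; Lindqvist: $575; Sato: $445; Petrov: $485; Dube: $540; Kowalski: $340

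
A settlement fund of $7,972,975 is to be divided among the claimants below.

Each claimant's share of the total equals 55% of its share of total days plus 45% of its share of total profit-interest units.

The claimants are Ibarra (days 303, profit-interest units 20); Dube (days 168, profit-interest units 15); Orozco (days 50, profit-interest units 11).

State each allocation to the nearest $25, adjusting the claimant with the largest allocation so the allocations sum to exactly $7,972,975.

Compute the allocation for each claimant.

Ibarra: $4,110,200 | Dube: $2,583,975 | Orozco: $1,278,800

Totals — days 521, profit-interest units 46.
Composite weights (55% days + 45% profit-interest units): Ibarra 0.5155; Dube 0.3241; Orozco 0.1604.
Proportional shares: Ibarra 4,110,210.67; Dube 2,583,964.48; Orozco 1,278,799.85.
Rounded to nearest $25: Ibarra $4,110,200; Dube $2,583,975; Orozco $1,278,800. Sum = $7,972,975.
Sum already equals the total — no adjustment.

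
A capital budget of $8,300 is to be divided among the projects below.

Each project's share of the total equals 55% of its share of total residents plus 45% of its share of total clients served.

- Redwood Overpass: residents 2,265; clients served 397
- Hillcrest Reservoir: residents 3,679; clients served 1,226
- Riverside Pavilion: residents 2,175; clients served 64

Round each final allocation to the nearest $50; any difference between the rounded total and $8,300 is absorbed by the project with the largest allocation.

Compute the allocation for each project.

Redwood Overpass: $2,150 | Hillcrest Reservoir: $4,800 | Riverside Pavilion: $1,350

Totals — residents 8,119, clients served 1,687.
Blended shares (55% residents + 45% clients served): Redwood Overpass 0.2593; Hillcrest Reservoir 0.5763; Riverside Pavilion 0.1644.
Proportional shares: Redwood Overpass 2,152.48; Hillcrest Reservoir 4,782.91; Riverside Pavilion 1,364.61.
After rounding ($50): Redwood Overpass $2,150; Hillcrest Reservoir $4,800; Riverside Pavilion $1,350. Sum = $8,300.
Rounded total matches; no reconciliation needed.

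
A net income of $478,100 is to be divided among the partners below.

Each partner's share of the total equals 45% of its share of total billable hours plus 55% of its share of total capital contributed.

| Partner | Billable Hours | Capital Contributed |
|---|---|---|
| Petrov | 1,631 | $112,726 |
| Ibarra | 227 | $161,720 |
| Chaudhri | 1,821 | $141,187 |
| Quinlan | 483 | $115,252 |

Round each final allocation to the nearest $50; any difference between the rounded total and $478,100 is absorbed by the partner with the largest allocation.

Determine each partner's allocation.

Petrov: $140,150 · Ibarra: $91,850 · Chaudhri: $164,050 · Quinlan: $82,050

Billable hours total 4,162; capital contributed total 530,885.
Combined weights (45% billable hours + 55% capital contributed): Petrov 0.2931; Ibarra 0.1921; Chaudhri 0.3432; Quinlan 0.1716.
Unrounded shares: Petrov 140,145.60; Ibarra 91,836.49; Chaudhri 164,064.36; Quinlan 82,053.55.
At nearest $50: Petrov $140,150; Ibarra $91,850; Chaudhri $164,050; Quinlan $82,050. Sum = $478,100.
No rounding difference to absorb.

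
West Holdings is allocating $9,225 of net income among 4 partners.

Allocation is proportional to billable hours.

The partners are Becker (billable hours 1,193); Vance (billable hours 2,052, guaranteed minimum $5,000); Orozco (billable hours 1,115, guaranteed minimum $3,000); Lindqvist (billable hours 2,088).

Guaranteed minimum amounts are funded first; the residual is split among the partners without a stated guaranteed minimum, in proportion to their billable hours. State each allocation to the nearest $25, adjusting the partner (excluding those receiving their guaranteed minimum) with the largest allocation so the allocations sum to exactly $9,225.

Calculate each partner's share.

Fund the minimums — Vance $5,000; Orozco $3,000. Remaining pool $1,225.
Remaining pool split over remaining billable hours 3,281: Becker 445.42 → $450; Lindqvist 779.58 → $775.

Becker: $450; Vance: $5,000; Orozco: $3,000; Lindqvist: $775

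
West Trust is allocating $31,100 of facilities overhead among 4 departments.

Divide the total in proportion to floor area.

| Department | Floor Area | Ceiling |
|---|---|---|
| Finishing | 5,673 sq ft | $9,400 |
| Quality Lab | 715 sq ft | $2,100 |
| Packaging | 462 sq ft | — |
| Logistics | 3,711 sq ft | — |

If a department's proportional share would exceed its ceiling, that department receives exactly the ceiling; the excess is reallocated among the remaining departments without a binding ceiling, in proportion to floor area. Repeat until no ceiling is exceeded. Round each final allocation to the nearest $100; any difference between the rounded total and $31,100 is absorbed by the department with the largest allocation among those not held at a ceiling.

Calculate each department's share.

Floor area total: 10,561.
Unconstrained shares: Finishing 16,705.83; Quality Lab 2,105.53; Packaging 1,360.50; Logistics 10,928.14.
Held at cap: Finishing ($9,400), Quality Lab ($2,100); balance $19,600 reallocated over remaining floor area 4,173.
Remaining shares: Packaging 2,169.95 → $2,200; Logistics 17,430.05 → $17,400.

Finishing: $9,400 | Quality Lab: $2,100 | Packaging: $2,200 | Logistics: $17,400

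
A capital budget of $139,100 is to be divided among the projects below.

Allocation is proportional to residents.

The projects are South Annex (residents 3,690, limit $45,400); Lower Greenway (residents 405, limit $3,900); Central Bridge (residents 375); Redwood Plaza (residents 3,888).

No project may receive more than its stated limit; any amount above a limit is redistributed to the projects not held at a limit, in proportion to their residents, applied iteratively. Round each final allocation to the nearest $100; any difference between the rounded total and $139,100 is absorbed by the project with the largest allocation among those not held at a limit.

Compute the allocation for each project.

Combined residents = 8,358.
Unconstrained shares: South Annex 61,411.70; Lower Greenway 6,740.31; Central Bridge 6,241.03; Redwood Plaza 64,706.96.
Held at cap: South Annex ($45,400), Lower Greenway ($3,900); balance $89,800 reallocated over remaining residents 4,263.
Shares after redistribution: Central Bridge 7,899.37 → $7,900; Redwood Plaza 81,900.63 → $81,900.

South Annex: $45,400 | Lower Greenway: $3,900 | Central Bridge: $7,900 | Redwood Plaza: $81,900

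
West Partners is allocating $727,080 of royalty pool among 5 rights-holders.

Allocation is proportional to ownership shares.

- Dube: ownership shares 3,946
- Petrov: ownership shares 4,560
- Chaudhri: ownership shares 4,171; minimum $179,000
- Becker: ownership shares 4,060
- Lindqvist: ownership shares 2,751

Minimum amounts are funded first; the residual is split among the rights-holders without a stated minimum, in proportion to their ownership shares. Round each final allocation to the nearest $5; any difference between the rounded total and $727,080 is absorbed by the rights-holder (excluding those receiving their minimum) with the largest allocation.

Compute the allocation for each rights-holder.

Dube: $141,200; Petrov: $163,165; Chaudhri: $179,000; Becker: $145,275; Lindqvist: $98,440

Fund the minimums — Chaudhri $179,000. Residual $548,080.
Residual split over remaining ownership shares 15,317: Dube 141,197.60 → $141,200; Petrov 163,168.04 → $163,170; Becker 145,276.80 → $145,275; Lindqvist 98,437.56 → $98,440.
Rounding difference −$5 applied to Petrov → $163,165.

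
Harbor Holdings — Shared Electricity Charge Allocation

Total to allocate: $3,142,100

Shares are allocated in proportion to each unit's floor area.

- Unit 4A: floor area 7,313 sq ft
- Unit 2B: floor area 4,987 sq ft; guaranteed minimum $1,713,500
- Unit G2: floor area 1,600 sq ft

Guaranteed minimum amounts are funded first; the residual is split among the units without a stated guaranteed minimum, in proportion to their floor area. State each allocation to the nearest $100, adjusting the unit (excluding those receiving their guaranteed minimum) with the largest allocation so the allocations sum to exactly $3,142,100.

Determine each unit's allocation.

Guaranteed amounts: Unit 2B $1,713,500. Remaining pool $1,428,600.
Remaining pool split over remaining floor area 8,913: Unit 4A 1,172,147.63 → $1,172,100; Unit G2 256,452.37 → $256,500.

Unit 4A: $1,172,100 · Unit 2B: $1,713,500 · Unit G2: $256,500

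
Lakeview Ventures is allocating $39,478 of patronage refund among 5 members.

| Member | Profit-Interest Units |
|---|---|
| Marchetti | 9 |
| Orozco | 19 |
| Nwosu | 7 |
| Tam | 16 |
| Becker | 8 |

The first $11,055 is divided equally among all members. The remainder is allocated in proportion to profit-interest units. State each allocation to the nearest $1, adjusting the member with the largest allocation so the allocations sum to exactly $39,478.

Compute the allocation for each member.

Marchetti: $6,547 · Orozco: $11,364 · Nwosu: $5,583 · Tam: $9,919 · Becker: $6,065

$11,055 shared equally gives $2,211 per member.
Remainder $28,423 by profit-interest units (total 59): Marchetti 4,335.71 → $4,336; Orozco 9,153.17 → $9,153; Nwosu 3,372.22 → $3,372; Tam 7,707.93 → $7,708; Becker 3,853.97 → $3,854.
Totals: Marchetti $2,211 + $4,336 = $6,547; Orozco $2,211 + $9,153 = $11,364; Nwosu $2,211 + $3,372 = $5,583; Tam $2,211 + $7,708 = $9,919; Becker $2,211 + $3,854 = $6,065.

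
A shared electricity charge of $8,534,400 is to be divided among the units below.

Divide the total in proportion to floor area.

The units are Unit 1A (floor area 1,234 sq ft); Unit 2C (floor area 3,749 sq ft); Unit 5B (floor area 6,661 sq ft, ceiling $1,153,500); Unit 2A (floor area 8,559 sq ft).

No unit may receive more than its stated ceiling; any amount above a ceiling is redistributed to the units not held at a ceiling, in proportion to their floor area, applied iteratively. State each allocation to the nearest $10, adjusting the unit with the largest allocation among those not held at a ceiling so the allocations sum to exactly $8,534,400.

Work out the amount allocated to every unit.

Total floor area = 20,203.
Proportional shares (ignoring caps): Unit 1A 521,281.47; Unit 2C 1,583,698.74; Unit 5B 2,813,821.63; Unit 2A 3,615,598.16.
Capped: Unit 5B ($1,153,500); residual $7,380,900 reallocated over remaining floor area 13,542.
Redistributed shares: Unit 1A 672,576.47 → $672,580; Unit 2C 2,043,346.19 → $2,043,350; Unit 2A 4,664,977.34 → $4,664,980.
Rounding difference −$10 applied to Unit 2A → $4,664,970.

Unit 1A: $672,580 · Unit 2C: $2,043,350 · Unit 5B: $1,153,500 · Unit 2A: $4,664,970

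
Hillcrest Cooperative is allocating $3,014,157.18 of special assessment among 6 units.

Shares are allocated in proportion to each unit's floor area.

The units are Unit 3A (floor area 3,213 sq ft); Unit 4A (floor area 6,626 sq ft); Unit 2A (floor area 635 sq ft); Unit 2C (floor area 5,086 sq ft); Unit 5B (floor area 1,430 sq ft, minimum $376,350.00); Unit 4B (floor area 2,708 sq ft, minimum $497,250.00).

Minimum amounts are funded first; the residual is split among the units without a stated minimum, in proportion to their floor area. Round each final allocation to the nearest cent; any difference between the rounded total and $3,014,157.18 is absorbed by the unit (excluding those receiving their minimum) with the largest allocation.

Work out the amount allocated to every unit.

Guaranteed amounts: Unit 5B $376,350.00; Unit 4B $497,250.00. Balance $2,140,557.18.
Balance split over remaining floor area 15,560: Unit 3A 442,005.7982 → $442,005.80; Unit 4A 911,525.1847 → $911,525.18; Unit 2A 87,355.6433 → $87,355.64; Unit 2C 699,670.5538 → $699,670.55.
Rounding difference +$0.01 applied to Unit 4A → $911,525.19.

Unit 3A: $442,005.80; Unit 4A: $911,525.19; Unit 2A: $87,355.64; Unit 2C: $699,670.55; Unit 5B: $376,350.00; Unit 4B: $497,250.00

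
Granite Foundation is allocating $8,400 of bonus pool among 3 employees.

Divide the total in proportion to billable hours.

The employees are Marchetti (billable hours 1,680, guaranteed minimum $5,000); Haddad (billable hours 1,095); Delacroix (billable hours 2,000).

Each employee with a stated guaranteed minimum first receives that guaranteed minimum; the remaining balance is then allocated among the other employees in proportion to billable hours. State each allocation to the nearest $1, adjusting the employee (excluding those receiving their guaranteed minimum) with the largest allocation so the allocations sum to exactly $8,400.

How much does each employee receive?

Fund the minimums — Marchetti $5,000. Balance $3,400.
Balance split over remaining billable hours 3,095: Haddad 1,202.91 → $1,203; Delacroix 2,197.09 → $2,197.

Marchetti: $5,000 | Haddad: $1,203 | Delacroix: $2,197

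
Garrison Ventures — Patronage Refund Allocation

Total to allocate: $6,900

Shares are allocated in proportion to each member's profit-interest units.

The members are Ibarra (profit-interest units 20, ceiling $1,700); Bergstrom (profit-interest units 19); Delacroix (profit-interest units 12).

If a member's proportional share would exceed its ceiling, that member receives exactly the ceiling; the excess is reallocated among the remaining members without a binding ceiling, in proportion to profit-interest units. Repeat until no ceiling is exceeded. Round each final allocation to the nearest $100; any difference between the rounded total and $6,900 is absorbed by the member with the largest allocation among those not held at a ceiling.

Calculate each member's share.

Profit-interest units total: 51.
Unconstrained shares: Ibarra 2,705.88; Bergstrom 2,570.59; Delacroix 1,623.53.
Capped: Ibarra ($1,700); balance $5,200 reallocated over remaining profit-interest units 31.
Shares after redistribution: Bergstrom 3,187.10 → $3,200; Delacroix 2,012.90 → $2,000.

Ibarra: $1,700 | Bergstrom: $3,200 | Delacroix: $2,000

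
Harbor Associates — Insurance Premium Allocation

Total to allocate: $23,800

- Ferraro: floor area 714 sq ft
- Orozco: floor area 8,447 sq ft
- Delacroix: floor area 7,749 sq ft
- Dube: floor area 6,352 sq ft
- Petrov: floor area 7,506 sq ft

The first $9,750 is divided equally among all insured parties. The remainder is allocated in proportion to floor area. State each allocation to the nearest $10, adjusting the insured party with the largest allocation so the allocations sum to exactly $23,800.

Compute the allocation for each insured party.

Ferraro: $2,280 · Orozco: $5,800 · Delacroix: $5,490 · Dube: $4,850 · Petrov: $5,380

First tranche $9,750 split equally: $1,950 each.
Remainder $14,050 by floor area (total 30,768): Ferraro 326.04 → $330; Orozco 3,857.27 → $3,860; Delacroix 3,538.53 → $3,540; Dube 2,900.60 → $2,900; Petrov 3,427.56 → $3,430.
Rounding difference −$10 on remainder applied to Orozco.
Totals: Ferraro $1,950 + $330 = $2,280; Orozco $1,950 + $3,850 = $5,800; Delacroix $1,950 + $3,540 = $5,490; Dube $1,950 + $2,900 = $4,850; Petrov $1,950 + $3,430 = $5,380.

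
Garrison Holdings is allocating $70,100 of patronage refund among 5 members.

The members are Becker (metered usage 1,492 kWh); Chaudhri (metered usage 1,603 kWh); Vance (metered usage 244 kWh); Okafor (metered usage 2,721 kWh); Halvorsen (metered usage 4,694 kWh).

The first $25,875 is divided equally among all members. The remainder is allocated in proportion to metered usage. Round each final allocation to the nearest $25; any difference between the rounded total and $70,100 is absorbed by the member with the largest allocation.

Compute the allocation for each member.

Becker: $11,300 | Chaudhri: $11,775 | Vance: $6,175 | Okafor: $16,375 | Halvorsen: $24,475

$25,875 shared equally gives $5,175 per member.
Remainder $44,225 by metered usage (total 10,754): Becker 6,135.74 → $6,125; Chaudhri 6,592.21 → $6,600; Vance 1,003.43 → $1,000; Okafor 11,189.90 → $11,200; Halvorsen 19,303.71 → $19,300.
Totals: Becker $5,175 + $6,125 = $11,300; Chaudhri $5,175 + $6,600 = $11,775; Vance $5,175 + $1,000 = $6,175; Okafor $5,175 + $11,200 = $16,375; Halvorsen $5,175 + $19,300 = $24,475.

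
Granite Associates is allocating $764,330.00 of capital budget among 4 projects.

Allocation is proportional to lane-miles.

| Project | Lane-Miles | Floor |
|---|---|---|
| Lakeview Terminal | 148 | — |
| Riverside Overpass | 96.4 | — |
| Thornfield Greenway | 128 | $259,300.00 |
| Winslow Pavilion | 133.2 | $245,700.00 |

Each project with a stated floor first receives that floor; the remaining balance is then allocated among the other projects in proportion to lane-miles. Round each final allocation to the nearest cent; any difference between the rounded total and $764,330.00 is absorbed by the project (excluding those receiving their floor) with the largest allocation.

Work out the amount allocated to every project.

Minimums first: Thornfield Greenway $259,300.00; Winslow Pavilion $245,700.00. Remaining pool $259,330.00.
Remaining pool split over remaining lane-miles 244.4: Lakeview Terminal 157,041.0802 → $157,041.08; Riverside Overpass 102,288.9198 → $102,288.92.

Lakeview Terminal: $157,041.08 | Riverside Overpass: $102,288.92 | Thornfield Greenway: $259,300.00 | Winslow Pavilion: $245,700.00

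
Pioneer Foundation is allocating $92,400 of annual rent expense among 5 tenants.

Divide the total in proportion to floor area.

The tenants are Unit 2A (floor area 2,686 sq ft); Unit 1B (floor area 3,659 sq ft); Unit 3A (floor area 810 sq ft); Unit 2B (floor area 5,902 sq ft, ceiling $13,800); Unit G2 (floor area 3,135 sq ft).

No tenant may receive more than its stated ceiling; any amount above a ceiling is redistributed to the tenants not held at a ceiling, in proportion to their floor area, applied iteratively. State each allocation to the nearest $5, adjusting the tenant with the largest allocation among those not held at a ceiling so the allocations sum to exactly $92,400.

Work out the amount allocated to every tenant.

Combined floor area = 16,192.
Proportional shares (ignoring caps): Unit 2A 15,327.72; Unit 1B 20,880.16; Unit 3A 4,622.28; Unit 2B 33,679.89; Unit G2 17,889.95.
Held at cap: Unit 2B ($13,800); residual $78,600 reallocated over remaining floor area 10,290.
Redistributed shares: Unit 2A 20,516.97 → $20,515; Unit 1B 27,949.21 → $27,950; Unit 3A 6,187.17 → $6,185; Unit G2 23,946.65 → $23,945.
Rounding difference +$5 applied to Unit 1B → $27,955.

Unit 2A: $20,515; Unit 1B: $27,955; Unit 3A: $6,185; Unit 2B: $13,800; Unit G2: $23,945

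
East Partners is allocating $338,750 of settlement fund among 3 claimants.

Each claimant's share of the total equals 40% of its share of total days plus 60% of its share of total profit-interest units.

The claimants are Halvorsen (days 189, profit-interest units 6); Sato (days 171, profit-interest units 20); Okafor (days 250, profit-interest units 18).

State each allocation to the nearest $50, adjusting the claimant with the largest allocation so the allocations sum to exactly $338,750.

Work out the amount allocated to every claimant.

Days total 610; profit-interest units total 44.
Blended shares (40% days + 60% profit-interest units): Halvorsen 0.2058; Sato 0.3849; Okafor 0.4094.
Unrounded shares: Halvorsen 69,698.70; Sato 130,370.79; Okafor 138,680.51.
After rounding ($50): Halvorsen $69,700; Sato $130,350; Okafor $138,700. Sum = $338,750.
No rounding difference to absorb.

Halvorsen: $69,700; Sato: $130,350; Okafor: $138,700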